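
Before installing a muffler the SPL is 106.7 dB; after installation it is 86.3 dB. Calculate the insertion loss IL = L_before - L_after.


Insertion loss = SPL without muffler - SPL with muffler
IL = 106.7 - 86.3 = 20.4 dB


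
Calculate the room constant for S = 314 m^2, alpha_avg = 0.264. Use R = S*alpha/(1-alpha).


R = 314 * 0.264 / (1 - 0.264) = 112.63 m^2


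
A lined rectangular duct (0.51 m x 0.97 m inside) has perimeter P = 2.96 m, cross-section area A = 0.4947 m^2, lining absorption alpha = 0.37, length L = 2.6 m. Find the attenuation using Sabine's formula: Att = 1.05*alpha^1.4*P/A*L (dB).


alpha^1.4 = 0.37^1.4 = 0.248589
Attenuation rate = 1.05 * alpha^1.4 * P / A
= 1.05 * 0.248589 * 2.96 / 0.4947 = 1.56178 dB/m
Total Att = 1.56178 * 2.6 = 4.0606 dB


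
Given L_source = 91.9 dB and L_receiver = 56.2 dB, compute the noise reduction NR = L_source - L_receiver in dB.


NR = L_source - L_receiver (difference between source and receiving room levels)
NR = 91.9 - 56.2 = 35.7 dB


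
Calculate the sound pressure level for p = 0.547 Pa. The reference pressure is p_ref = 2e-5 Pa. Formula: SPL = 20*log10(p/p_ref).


p / p_ref = 0.547 / 2e-5 = 27350
SPL = 20 * log10(27350) = 88.739 dB


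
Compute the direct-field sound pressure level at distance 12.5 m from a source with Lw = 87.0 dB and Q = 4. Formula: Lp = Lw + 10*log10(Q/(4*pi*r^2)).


4*pi*r^2 = 4*pi*12.5^2 = 1963.5 m^2
Q / (4*pi*r^2) = 4 / 1963.5 = 0.00203718
Lp = 87.0 + 10*log10(0.00203718) = 60.09 dB


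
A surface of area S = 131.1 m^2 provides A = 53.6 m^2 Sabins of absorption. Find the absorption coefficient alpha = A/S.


Absorption coefficient = absorbed power / incident power
alpha = A / S = 53.6 / 131.1 = 0.40885


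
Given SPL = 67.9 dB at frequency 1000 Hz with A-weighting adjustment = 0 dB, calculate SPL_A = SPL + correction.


A-weighting table: 1000 Hz -> 0 dB correction
SPL_A = SPL + correction = 67.9 + (0) = 67.9 dBA


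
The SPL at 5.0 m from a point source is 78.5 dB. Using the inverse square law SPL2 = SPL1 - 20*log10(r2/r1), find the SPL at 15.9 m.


r2/r1 = 15.9/5.0 = 3.18
Correction = 20*log10(3.18) = 10.0485 dB
SPL2 = 78.5 - 10.0485 = 68.451 dB


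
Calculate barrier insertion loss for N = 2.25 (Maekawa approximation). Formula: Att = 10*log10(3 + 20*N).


3 + 20*N = 3 + 20*2.25 = 48
Att = 10*log10(48) = 16.812 dB


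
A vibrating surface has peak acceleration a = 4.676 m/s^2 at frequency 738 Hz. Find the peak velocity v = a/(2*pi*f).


omega = 2*pi*f = 2*pi*738 = 4636.99 rad/s
v = a / omega = 4.676 / 4636.99 = 0.0010084 m/s


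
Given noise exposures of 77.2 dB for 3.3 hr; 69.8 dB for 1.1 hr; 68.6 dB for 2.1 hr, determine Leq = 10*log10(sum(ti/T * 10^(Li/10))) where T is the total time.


T_total = 3.3 + 1.1 + 2.1 = 6.5 hr
(3.3/6.5) * 10^(77.2/10) = 2.66441e+07
(1.1/6.5) * 10^(69.8/10) = 1.61614e+06
(2.1/6.5) * 10^(68.6/10) = 2.34049e+06
Sum = 2.66441e+07 + 1.61614e+06 + 2.34049e+06 = 3.06007e+07
Leq = 10*log10(3.06007e+07) = 74.857 dB


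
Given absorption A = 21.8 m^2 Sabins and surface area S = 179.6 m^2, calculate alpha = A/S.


Absorption coefficient = absorbed power / incident power
alpha = A / S = 21.8 / 179.6 = 0.12138


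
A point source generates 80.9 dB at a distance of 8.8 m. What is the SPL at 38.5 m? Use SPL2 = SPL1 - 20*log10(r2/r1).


r2/r1 = 38.5/8.8 = 4.375
Correction = 20*log10(4.375) = 12.8196 dB
SPL2 = 80.9 - 12.8196 = 68.08 dB


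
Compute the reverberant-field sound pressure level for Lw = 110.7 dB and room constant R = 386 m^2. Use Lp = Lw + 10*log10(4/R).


4/R = 4/386 = 0.0103627
Lp = 110.7 + 10*log10(0.0103627) = 90.855 dB


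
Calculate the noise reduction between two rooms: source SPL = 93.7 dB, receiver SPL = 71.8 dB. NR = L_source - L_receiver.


NR = L_source - L_receiver (difference between source and receiving room levels)
NR = 93.7 - 71.8 = 21.9 dB


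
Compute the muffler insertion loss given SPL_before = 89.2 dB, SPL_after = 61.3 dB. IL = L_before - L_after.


Insertion loss = SPL without muffler - SPL with muffler
IL = 89.2 - 61.3 = 27.9 dB


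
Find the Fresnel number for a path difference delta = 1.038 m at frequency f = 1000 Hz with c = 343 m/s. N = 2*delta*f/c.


N = 2*delta*f/c = 2*delta/lambda, where lambda = c/f
lambda = 343 / 1000 = 0.343 m
N = 2 * 1.038 / 0.343 = 6.0525


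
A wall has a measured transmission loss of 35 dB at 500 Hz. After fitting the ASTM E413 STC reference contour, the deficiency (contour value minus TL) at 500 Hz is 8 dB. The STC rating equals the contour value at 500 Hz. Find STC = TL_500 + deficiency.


By ASTM E413, STC = value of the fitted reference contour at 500 Hz.
Contour value at 500 Hz = TL_500 + deficiency = 35 + 8 = 43
STC = 43


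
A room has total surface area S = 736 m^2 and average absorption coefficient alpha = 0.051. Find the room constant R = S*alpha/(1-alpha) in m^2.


R = 736 * 0.051 / (1 - 0.051) = 39.553 m^2


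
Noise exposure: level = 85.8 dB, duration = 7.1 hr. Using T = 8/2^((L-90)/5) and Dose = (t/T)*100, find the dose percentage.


T_allowed = 8 / 2^((85.8 - 90)/5) = 14.3204 hr
Dose = 7.1 / 14.3204 * 100 = 49.58 %


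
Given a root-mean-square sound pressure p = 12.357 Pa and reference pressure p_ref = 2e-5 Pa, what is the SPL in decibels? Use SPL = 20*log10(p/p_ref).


p / p_ref = 12.357 / 2e-5 = 617850
SPL = 20 * log10(617850) = 115.82 dB


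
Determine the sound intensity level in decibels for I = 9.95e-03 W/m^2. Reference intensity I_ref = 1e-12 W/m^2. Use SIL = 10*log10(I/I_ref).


I / I_ref = 9.95e-03 / 1e-12 = 9.95e+09
SIL = 10 * log10(9.95e+09) = 99.978 dB


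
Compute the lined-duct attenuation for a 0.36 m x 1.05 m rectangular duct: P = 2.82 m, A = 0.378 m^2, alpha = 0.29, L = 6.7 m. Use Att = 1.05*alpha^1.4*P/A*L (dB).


alpha^1.4 = 0.29^1.4 = 0.176749
Attenuation rate = 1.05 * alpha^1.4 * P / A
= 1.05 * 0.176749 * 2.82 / 0.378 = 1.38453 dB/m
Total Att = 1.38453 * 6.7 = 9.2764 dB


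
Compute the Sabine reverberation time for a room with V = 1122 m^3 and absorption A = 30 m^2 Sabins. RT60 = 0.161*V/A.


RT60 = 0.161 * 1122 / 30 = 6.0214 s


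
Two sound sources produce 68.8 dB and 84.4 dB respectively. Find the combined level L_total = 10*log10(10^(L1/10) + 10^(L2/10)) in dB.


10^(68.8/10) = 7.58578e+06
10^(84.4/10) = 2.75423e+08
Sum = 7.58578e+06 + 2.75423e+08 = 2.83009e+08
L_total = 10*log10(2.83009e+08) = 84.518 dB


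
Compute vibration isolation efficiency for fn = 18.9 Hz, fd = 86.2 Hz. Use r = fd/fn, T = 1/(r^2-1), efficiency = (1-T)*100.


r = 86.2 / 18.9 = 4.56085
r^2 - 1 = 4.56085^2 - 1 = 19.8014
T = 1/19.8014 = 0.0505015
Efficiency = (1 - 0.0505015)*100 = 94.95 %


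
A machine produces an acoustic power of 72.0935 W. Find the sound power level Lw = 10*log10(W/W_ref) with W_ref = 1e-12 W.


W / W_ref = 72.0935 / 1e-12 = 7.20935e+13
Lw = 10 * log10(7.20935e+13) = 138.58 dB


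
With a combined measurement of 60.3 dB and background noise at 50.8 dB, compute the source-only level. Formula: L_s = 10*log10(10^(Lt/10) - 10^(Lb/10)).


10^(60.3/10) = 1.07152e+06
10^(50.8/10) = 120226
Difference = 1.07152e+06 - 120226 = 951294
L_source = 10*log10(951294) = 59.783 dB


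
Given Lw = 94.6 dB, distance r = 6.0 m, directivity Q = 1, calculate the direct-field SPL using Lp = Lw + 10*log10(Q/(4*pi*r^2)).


4*pi*r^2 = 4*pi*6.0^2 = 452.389 m^2
Q / (4*pi*r^2) = 1 / 452.389 = 0.00221049
Lp = 94.6 + 10*log10(0.00221049) = 68.045 dB


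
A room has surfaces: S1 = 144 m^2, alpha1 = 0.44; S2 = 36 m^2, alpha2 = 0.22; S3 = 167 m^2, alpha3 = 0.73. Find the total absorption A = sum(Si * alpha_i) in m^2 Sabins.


144 * 0.44 = 63.36
36 * 0.22 = 7.92
167 * 0.73 = 121.91
A_total = 63.36 + 7.92 + 121.91 = 193.19 m^2


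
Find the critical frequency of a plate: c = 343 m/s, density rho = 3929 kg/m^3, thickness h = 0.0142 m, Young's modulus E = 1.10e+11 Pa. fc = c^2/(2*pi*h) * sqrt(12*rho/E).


12*rho/E = 12*3929/1.10e+11 = 4.28618e-07
sqrt(12*rho/E) = sqrt(4.28618e-07) = 0.000654689
c^2/(2*pi*h) = 343^2/(2*pi*0.0142) = 1.31862e+06
fc = 1.31862e+06 * 0.000654689 = 863.29 Hz


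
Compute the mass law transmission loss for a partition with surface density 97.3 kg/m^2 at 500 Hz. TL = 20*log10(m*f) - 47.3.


m * f = 97.3 * 500 = 48650
20*log10(48650) = 93.7417 dB
TL = 93.7417 - 47.3 = 46.442 dB


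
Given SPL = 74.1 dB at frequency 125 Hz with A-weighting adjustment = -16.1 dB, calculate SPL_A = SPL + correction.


A-weighting table: 125 Hz -> -16.1 dB correction
SPL_A = SPL + correction = 74.1 + (-16.1) = 58 dBA


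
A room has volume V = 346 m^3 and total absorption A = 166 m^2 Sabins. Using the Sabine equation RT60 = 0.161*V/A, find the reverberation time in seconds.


RT60 = 0.161 * 346 / 166 = 0.33558 s


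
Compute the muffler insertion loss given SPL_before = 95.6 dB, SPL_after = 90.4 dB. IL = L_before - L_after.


Insertion loss = SPL without muffler - SPL with muffler
IL = 95.6 - 90.4 = 5.2 dB


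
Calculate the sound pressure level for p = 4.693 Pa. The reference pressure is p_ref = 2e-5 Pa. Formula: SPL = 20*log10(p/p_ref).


p / p_ref = 4.693 / 2e-5 = 234650
SPL = 20 * log10(234650) = 107.41 dB


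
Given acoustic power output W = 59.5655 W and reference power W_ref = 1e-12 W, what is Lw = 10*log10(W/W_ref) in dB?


W / W_ref = 59.5655 / 1e-12 = 5.95655e+13
Lw = 10 * log10(5.95655e+13) = 137.75 dB


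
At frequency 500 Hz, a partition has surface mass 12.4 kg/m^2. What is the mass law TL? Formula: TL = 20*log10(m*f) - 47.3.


m * f = 12.4 * 500 = 6200
20*log10(6200) = 75.8478 dB
TL = 75.8478 - 47.3 = 28.548 dB


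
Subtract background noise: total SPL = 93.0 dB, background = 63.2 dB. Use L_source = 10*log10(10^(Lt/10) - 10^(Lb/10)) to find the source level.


10^(93.0/10) = 1.99526e+09
10^(63.2/10) = 2.0893e+06
Difference = 1.99526e+09 - 2.0893e+06 = 1.99317e+09
L_source = 10*log10(1.99317e+09) = 92.995 dB


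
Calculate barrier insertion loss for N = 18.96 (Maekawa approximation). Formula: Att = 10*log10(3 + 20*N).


3 + 20*N = 3 + 20*18.96 = 382.2
Att = 10*log10(382.2) = 25.823 dB


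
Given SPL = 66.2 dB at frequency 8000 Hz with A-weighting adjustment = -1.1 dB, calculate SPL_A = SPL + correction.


A-weighting table: 8000 Hz -> -1.1 dB correction
SPL_A = SPL + correction = 66.2 + (-1.1) = 65.1 dBA


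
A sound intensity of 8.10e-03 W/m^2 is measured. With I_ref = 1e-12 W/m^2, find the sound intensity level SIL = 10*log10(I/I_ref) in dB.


I / I_ref = 8.10e-03 / 1e-12 = 8.1e+09
SIL = 10 * log10(8.1e+09) = 99.085 dB


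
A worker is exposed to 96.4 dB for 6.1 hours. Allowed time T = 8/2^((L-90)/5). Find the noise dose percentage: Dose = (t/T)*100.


T_allowed = 8 / 2^((96.4 - 90)/5) = 3.29436 hr
Dose = 6.1 / 3.29436 * 100 = 185.16 %


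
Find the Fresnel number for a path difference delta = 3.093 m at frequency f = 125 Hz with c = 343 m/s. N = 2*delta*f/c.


N = 2*delta*f/c = 2*delta/lambda, where lambda = c/f
lambda = 343 / 125 = 2.744 m
N = 2 * 3.093 / 2.744 = 2.2544


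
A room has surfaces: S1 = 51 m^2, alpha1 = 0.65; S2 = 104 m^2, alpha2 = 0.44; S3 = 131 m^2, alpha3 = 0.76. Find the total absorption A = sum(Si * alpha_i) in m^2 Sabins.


51 * 0.65 = 33.15
104 * 0.44 = 45.76
131 * 0.76 = 99.56
A_total = 33.15 + 45.76 + 99.56 = 178.47 m^2


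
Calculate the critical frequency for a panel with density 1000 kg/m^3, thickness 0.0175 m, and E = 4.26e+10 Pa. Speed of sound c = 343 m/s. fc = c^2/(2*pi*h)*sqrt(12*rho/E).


12*rho/E = 12*1000/4.26e+10 = 2.8169e-07
sqrt(12*rho/E) = sqrt(2.8169e-07) = 0.000530745
c^2/(2*pi*h) = 343^2/(2*pi*0.0175) = 1.06997e+06
fc = 1.06997e+06 * 0.000530745 = 567.88 Hz


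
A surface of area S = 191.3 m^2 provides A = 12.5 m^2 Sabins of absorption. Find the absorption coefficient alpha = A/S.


Absorption coefficient = absorbed power / incident power
alpha = A / S = 12.5 / 191.3 = 0.065342


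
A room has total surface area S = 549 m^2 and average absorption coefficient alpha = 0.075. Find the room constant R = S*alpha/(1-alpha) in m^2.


R = 549 * 0.075 / (1 - 0.075) = 44.514 m^2


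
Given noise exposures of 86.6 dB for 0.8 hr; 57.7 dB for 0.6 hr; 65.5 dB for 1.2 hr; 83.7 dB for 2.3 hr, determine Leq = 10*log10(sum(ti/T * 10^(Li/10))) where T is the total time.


T_total = 0.8 + 0.6 + 1.2 + 2.3 = 4.9 hr
(0.8/4.9) * 10^(86.6/10) = 7.46266e+07
(0.6/4.9) * 10^(57.7/10) = 72103.3
(1.2/4.9) * 10^(65.5/10) = 868931
(2.3/4.9) * 10^(83.7/10) = 1.10035e+08
Sum = 7.46266e+07 + 72103.3 + 868931 + 1.10035e+08 = 1.85603e+08
Leq = 10*log10(1.85603e+08) = 82.686 dB


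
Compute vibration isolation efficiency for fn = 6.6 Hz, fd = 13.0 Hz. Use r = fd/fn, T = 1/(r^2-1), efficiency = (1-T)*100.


r = 13.0 / 6.6 = 1.9697
r^2 - 1 = 1.9697^2 - 1 = 2.87972
T = 1/2.87972 = 0.347256
Efficiency = (1 - 0.347256)*100 = 65.274 %


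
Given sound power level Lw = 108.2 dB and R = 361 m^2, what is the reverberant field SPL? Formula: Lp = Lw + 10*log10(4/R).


4/R = 4/361 = 0.0110803
Lp = 108.2 + 10*log10(0.0110803) = 88.646 dB


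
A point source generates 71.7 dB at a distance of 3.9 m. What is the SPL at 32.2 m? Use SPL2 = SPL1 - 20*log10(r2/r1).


r2/r1 = 32.2/3.9 = 8.25641
Correction = 20*log10(8.25641) = 18.3358 dB
SPL2 = 71.7 - 18.3358 = 53.364 dB


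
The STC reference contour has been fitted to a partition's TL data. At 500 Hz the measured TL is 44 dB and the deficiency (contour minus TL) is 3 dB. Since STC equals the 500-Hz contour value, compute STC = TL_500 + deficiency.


By ASTM E413, STC = value of the fitted reference contour at 500 Hz.
Contour value at 500 Hz = TL_500 + deficiency = 44 + 3 = 47
STC = 47


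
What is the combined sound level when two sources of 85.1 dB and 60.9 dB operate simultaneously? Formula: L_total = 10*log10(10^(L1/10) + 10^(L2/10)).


10^(85.1/10) = 3.23594e+08
10^(60.9/10) = 1.23027e+06
Sum = 3.23594e+08 + 1.23027e+06 = 3.24824e+08
L_total = 10*log10(3.24824e+08) = 85.116 dB


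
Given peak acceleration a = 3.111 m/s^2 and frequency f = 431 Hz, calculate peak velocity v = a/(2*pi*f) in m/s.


omega = 2*pi*f = 2*pi*431 = 2708.05 rad/s
v = a / omega = 3.111 / 2708.05 = 0.0011488 m/s


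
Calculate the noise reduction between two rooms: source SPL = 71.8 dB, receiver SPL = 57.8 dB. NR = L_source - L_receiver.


NR = L_source - L_receiver (difference between source and receiving room levels)
NR = 71.8 - 57.8 = 14 dB


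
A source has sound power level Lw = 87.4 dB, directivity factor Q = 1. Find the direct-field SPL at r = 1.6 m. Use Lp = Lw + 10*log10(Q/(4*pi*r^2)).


4*pi*r^2 = 4*pi*1.6^2 = 32.1699 m^2
Q / (4*pi*r^2) = 1 / 32.1699 = 0.031085
Lp = 87.4 + 10*log10(0.031085) = 72.326 dB


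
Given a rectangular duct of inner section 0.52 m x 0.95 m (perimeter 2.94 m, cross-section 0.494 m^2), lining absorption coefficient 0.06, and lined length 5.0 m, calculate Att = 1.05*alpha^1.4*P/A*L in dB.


alpha^1.4 = 0.06^1.4 = 0.0194721
Attenuation rate = 1.05 * alpha^1.4 * P / A
= 1.05 * 0.0194721 * 2.94 / 0.494 = 0.121681 dB/m
Total Att = 0.121681 * 5.0 = 0.6084 dB


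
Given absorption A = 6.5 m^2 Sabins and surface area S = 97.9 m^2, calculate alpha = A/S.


Absorption coefficient = absorbed power / incident power
alpha = A / S = 6.5 / 97.9 = 0.066394


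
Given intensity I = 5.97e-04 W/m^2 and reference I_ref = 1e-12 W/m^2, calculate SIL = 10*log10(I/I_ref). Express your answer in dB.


I / I_ref = 5.97e-04 / 1e-12 = 5.97e+08
SIL = 10 * log10(5.97e+08) = 87.76 dB


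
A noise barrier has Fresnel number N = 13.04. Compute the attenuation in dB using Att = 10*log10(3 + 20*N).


3 + 20*N = 3 + 20*13.04 = 263.8
Att = 10*log10(263.8) = 24.213 dB


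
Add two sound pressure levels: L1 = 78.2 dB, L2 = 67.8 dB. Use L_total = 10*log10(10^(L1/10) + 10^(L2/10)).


10^(78.2/10) = 6.60693e+07
10^(67.8/10) = 6.0256e+06
Sum = 6.60693e+07 + 6.0256e+06 = 7.20949e+07
L_total = 10*log10(7.20949e+07) = 78.579 dB


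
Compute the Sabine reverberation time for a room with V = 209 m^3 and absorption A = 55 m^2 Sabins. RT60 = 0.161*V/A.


RT60 = 0.161 * 209 / 55 = 0.6118 s


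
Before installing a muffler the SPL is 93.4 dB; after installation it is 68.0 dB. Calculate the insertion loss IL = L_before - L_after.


Insertion loss = SPL without muffler - SPL with muffler
IL = 93.4 - 68.0 = 25.4 dB


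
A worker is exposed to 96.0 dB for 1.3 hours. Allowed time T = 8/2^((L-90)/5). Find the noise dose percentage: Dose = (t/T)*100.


T_allowed = 8 / 2^((96.0 - 90)/5) = 3.4822 hr
Dose = 1.3 / 3.4822 * 100 = 37.333 %


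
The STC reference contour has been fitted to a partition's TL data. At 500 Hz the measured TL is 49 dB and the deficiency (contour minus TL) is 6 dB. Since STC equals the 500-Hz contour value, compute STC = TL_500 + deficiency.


By ASTM E413, STC = value of the fitted reference contour at 500 Hz.
Contour value at 500 Hz = TL_500 + deficiency = 49 + 6 = 55
STC = 55


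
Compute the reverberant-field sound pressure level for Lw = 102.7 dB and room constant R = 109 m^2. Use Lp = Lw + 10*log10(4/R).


4/R = 4/109 = 0.0366972
Lp = 102.7 + 10*log10(0.0366972) = 88.346 dB


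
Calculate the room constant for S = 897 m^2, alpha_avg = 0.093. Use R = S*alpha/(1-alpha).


R = 897 * 0.093 / (1 - 0.093) = 91.975 m^2


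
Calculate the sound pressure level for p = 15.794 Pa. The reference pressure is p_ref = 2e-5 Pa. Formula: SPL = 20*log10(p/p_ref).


p / p_ref = 15.794 / 2e-5 = 789700
SPL = 20 * log10(789700) = 117.95 dB


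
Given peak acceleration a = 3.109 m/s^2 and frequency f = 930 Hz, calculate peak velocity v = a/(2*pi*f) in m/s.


omega = 2*pi*f = 2*pi*930 = 5843.36 rad/s
v = a / omega = 3.109 / 5843.36 = 0.00053206 m/s


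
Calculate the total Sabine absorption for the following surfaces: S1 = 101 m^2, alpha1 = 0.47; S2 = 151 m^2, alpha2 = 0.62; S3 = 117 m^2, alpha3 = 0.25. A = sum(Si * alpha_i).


101 * 0.47 = 47.47
151 * 0.62 = 93.62
117 * 0.25 = 29.25
A_total = 47.47 + 93.62 + 29.25 = 170.34 m^2


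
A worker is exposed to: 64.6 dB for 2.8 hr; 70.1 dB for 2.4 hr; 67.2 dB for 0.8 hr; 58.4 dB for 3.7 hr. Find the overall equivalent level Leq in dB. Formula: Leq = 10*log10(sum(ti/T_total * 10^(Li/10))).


T_total = 2.8 + 2.4 + 0.8 + 3.7 = 9.7 hr
(2.8/9.7) * 10^(64.6/10) = 832504
(2.4/9.7) * 10^(70.1/10) = 2.53186e+06
(0.8/9.7) * 10^(67.2/10) = 432831
(3.7/9.7) * 10^(58.4/10) = 263894
Sum = 832504 + 2.53186e+06 + 432831 + 263894 = 4.06109e+06
Leq = 10*log10(4.06109e+06) = 66.086 dB


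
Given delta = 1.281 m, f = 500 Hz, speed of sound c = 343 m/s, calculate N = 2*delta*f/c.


N = 2*delta*f/c = 2*delta/lambda, where lambda = c/f
lambda = 343 / 500 = 0.686 m
N = 2 * 1.281 / 0.686 = 3.7347


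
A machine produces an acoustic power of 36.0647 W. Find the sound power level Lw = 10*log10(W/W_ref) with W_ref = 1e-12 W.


W / W_ref = 36.0647 / 1e-12 = 3.60647e+13
Lw = 10 * log10(3.60647e+13) = 135.57 dB


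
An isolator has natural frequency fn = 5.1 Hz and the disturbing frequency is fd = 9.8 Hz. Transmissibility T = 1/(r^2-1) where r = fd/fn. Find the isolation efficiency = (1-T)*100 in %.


r = 9.8 / 5.1 = 1.92157
r^2 - 1 = 1.92157^2 - 1 = 2.69243
T = 1/2.69243 = 0.371412
Efficiency = (1 - 0.371412)*100 = 62.859 %


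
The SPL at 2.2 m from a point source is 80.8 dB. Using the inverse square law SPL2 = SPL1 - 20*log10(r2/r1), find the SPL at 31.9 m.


r2/r1 = 31.9/2.2 = 14.5
Correction = 20*log10(14.5) = 23.2274 dB
SPL2 = 80.8 - 23.2274 = 57.573 dB


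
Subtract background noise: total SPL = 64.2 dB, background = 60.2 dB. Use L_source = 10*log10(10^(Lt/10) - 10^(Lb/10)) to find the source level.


10^(64.2/10) = 2.63027e+06
10^(60.2/10) = 1.04713e+06
Difference = 2.63027e+06 - 1.04713e+06 = 1.58314e+06
L_source = 10*log10(1.58314e+06) = 61.995 dB


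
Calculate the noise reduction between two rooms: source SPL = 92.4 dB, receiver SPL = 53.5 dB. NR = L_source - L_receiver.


NR = L_source - L_receiver (difference between source and receiving room levels)
NR = 92.4 - 53.5 = 38.9 dB


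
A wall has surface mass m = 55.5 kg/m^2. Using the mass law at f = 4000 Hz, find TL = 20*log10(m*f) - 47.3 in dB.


m * f = 55.5 * 4000 = 222000
20*log10(222000) = 106.927 dB
TL = 106.927 - 47.3 = 59.627 dB


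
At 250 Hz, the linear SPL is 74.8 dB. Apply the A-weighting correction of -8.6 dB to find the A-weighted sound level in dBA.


A-weighting table: 250 Hz -> -8.6 dB correction
SPL_A = SPL + correction = 74.8 + (-8.6) = 66.2 dBA


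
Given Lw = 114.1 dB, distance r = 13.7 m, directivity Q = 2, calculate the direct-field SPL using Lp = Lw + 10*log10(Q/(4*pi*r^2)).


4*pi*r^2 = 4*pi*13.7^2 = 2358.58 m^2
Q / (4*pi*r^2) = 2 / 2358.58 = 0.000847968
Lp = 114.1 + 10*log10(0.000847968) = 83.384 dB


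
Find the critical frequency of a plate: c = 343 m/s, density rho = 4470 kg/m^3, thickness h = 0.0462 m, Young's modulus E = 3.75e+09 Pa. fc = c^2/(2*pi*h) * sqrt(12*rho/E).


12*rho/E = 12*4470/3.75e+09 = 1.4304e-05
sqrt(12*rho/E) = sqrt(1.4304e-05) = 0.00378206
c^2/(2*pi*h) = 343^2/(2*pi*0.0462) = 405290
fc = 405290 * 0.00378206 = 1532.8 Hz


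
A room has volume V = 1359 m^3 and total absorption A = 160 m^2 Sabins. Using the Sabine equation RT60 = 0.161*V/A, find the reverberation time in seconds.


RT60 = 0.161 * 1359 / 160 = 1.3675 s


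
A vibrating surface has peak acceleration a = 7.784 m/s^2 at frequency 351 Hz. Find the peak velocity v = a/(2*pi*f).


omega = 2*pi*f = 2*pi*351 = 2205.4 rad/s
v = a / omega = 7.784 / 2205.4 = 0.0035295 m/s


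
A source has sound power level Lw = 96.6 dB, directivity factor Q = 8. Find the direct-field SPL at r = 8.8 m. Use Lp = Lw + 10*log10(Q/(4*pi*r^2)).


4*pi*r^2 = 4*pi*8.8^2 = 973.14 m^2
Q / (4*pi*r^2) = 8 / 973.14 = 0.00822081
Lp = 96.6 + 10*log10(0.00822081) = 75.749 dB


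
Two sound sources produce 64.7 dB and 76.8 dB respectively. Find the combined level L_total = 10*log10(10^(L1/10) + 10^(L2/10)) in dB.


10^(64.7/10) = 2.95121e+06
10^(76.8/10) = 4.7863e+07
Sum = 2.95121e+06 + 4.7863e+07 = 5.08142e+07
L_total = 10*log10(5.08142e+07) = 77.06 dB


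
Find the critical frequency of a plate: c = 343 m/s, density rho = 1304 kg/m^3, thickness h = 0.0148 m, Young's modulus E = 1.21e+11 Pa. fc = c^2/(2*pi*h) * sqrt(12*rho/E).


12*rho/E = 12*1304/1.21e+11 = 1.29322e-07
sqrt(12*rho/E) = sqrt(1.29322e-07) = 0.000359614
c^2/(2*pi*h) = 343^2/(2*pi*0.0148) = 1.26516e+06
fc = 1.26516e+06 * 0.000359614 = 454.97 Hz


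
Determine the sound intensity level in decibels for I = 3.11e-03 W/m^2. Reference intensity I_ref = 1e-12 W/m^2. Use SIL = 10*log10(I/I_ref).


I / I_ref = 3.11e-03 / 1e-12 = 3.11e+09
SIL = 10 * log10(3.11e+09) = 94.928 dB


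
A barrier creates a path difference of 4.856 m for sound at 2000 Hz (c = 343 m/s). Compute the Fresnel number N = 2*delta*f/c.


N = 2*delta*f/c = 2*delta/lambda, where lambda = c/f
lambda = 343 / 2000 = 0.1715 m
N = 2 * 4.856 / 0.1715 = 56.63


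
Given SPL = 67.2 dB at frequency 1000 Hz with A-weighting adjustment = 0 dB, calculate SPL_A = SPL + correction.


A-weighting table: 1000 Hz -> 0 dB correction
SPL_A = SPL + correction = 67.2 + (0) = 67.2 dBA


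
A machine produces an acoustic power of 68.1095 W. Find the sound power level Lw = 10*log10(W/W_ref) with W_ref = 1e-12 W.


W / W_ref = 68.1095 / 1e-12 = 6.81095e+13
Lw = 10 * log10(6.81095e+13) = 138.33 dB


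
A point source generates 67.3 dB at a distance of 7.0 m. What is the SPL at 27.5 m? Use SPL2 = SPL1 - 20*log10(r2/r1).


r2/r1 = 27.5/7.0 = 3.92857
Correction = 20*log10(3.92857) = 11.8847 dB
SPL2 = 67.3 - 11.8847 = 55.415 dB


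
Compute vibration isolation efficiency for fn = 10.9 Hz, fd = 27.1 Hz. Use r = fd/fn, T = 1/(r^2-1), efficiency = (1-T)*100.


r = 27.1 / 10.9 = 2.48624
r^2 - 1 = 2.48624^2 - 1 = 5.18139
T = 1/5.18139 = 0.192998
Efficiency = (1 - 0.192998)*100 = 80.7 %


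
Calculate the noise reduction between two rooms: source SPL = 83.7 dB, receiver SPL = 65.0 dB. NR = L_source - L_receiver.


NR = L_source - L_receiver (difference between source and receiving room levels)
NR = 83.7 - 65.0 = 18.7 dB


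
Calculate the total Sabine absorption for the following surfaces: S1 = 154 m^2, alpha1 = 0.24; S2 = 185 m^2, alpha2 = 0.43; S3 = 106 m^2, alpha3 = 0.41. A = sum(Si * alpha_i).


154 * 0.24 = 36.96
185 * 0.43 = 79.55
106 * 0.41 = 43.46
A_total = 36.96 + 79.55 + 43.46 = 159.97 m^2


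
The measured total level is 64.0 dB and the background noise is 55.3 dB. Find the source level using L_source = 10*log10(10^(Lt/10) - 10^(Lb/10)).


10^(64.0/10) = 2.51189e+06
10^(55.3/10) = 338844
Difference = 2.51189e+06 - 338844 = 2.17305e+06
L_source = 10*log10(2.17305e+06) = 63.371 dB


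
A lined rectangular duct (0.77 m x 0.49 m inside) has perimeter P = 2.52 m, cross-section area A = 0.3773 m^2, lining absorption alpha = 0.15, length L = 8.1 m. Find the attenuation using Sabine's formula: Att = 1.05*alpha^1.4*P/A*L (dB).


alpha^1.4 = 0.15^1.4 = 0.0702308
Attenuation rate = 1.05 * alpha^1.4 * P / A
= 1.05 * 0.0702308 * 2.52 / 0.3773 = 0.492528 dB/m
Total Att = 0.492528 * 8.1 = 3.9895 dB


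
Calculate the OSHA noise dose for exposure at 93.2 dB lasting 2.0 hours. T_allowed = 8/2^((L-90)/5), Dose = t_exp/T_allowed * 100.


T_allowed = 8 / 2^((93.2 - 90)/5) = 5.1337 hr
Dose = 2.0 / 5.1337 * 100 = 38.958 %


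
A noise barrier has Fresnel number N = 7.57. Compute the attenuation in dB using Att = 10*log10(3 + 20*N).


3 + 20*N = 3 + 20*7.57 = 154.4
Att = 10*log10(154.4) = 21.886 dB


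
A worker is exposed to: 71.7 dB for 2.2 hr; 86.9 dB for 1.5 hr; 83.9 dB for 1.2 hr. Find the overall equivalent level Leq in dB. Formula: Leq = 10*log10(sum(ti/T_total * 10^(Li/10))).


T_total = 2.2 + 1.5 + 1.2 = 4.9 hr
(2.2/4.9) * 10^(71.7/10) = 6.64089e+06
(1.5/4.9) * 10^(86.9/10) = 1.49932e+08
(1.2/4.9) * 10^(83.9/10) = 6.01153e+07
Sum = 6.64089e+06 + 1.49932e+08 + 6.01153e+07 = 2.16688e+08
Leq = 10*log10(2.16688e+08) = 83.358 dB


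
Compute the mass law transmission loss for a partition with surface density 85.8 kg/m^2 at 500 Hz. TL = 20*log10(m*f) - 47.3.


m * f = 85.8 * 500 = 42900
20*log10(42900) = 92.6491 dB
TL = 92.6491 - 47.3 = 45.349 dB


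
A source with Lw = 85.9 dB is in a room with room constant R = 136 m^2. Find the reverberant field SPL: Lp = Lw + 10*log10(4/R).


4/R = 4/136 = 0.0294118
Lp = 85.9 + 10*log10(0.0294118) = 70.585 dB


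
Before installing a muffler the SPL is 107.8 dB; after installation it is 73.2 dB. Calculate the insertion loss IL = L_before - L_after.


Insertion loss = SPL without muffler - SPL with muffler
IL = 107.8 - 73.2 = 34.6 dB


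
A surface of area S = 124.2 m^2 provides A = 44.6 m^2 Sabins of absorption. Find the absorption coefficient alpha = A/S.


Absorption coefficient = absorbed power / incident power
alpha = A / S = 44.6 / 124.2 = 0.3591


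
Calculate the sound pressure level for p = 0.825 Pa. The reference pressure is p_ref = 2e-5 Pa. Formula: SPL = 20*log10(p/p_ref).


p / p_ref = 0.825 / 2e-5 = 41250
SPL = 20 * log10(41250) = 92.308 dB


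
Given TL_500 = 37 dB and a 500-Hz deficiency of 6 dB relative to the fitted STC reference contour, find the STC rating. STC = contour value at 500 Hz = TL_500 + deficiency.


By ASTM E413, STC = value of the fitted reference contour at 500 Hz.
Contour value at 500 Hz = TL_500 + deficiency = 37 + 6 = 43
STC = 43


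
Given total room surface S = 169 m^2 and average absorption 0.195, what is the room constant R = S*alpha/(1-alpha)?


R = 169 * 0.195 / (1 - 0.195) = 40.938 m^2


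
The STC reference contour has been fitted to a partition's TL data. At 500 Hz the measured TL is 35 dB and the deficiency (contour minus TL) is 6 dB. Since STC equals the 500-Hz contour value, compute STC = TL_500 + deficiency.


By ASTM E413, STC = value of the fitted reference contour at 500 Hz.
Contour value at 500 Hz = TL_500 + deficiency = 35 + 6 = 41
STC = 41


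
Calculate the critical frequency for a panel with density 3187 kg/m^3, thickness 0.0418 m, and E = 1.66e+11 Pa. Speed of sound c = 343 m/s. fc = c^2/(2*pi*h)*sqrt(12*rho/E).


12*rho/E = 12*3187/1.66e+11 = 2.30386e-07
sqrt(12*rho/E) = sqrt(2.30386e-07) = 0.000479985
c^2/(2*pi*h) = 343^2/(2*pi*0.0418) = 447953
fc = 447953 * 0.000479985 = 215.01 Hz


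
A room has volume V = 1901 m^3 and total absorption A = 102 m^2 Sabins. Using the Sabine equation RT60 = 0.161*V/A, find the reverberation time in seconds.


RT60 = 0.161 * 1901 / 102 = 3.0006 s


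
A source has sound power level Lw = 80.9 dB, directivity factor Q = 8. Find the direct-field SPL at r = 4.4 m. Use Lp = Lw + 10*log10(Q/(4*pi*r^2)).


4*pi*r^2 = 4*pi*4.4^2 = 243.285 m^2
Q / (4*pi*r^2) = 8 / 243.285 = 0.0328832
Lp = 80.9 + 10*log10(0.0328832) = 66.07 dB


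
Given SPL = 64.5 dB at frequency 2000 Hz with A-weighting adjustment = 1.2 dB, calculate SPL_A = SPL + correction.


A-weighting table: 2000 Hz -> 1.2 dB correction
SPL_A = SPL + correction = 64.5 + (1.2) = 65.7 dBA


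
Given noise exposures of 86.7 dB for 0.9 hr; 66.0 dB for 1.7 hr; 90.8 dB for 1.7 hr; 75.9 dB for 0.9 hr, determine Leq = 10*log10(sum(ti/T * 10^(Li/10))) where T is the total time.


T_total = 0.9 + 1.7 + 1.7 + 0.9 = 5.2 hr
(0.9/5.2) * 10^(86.7/10) = 8.09542e+07
(1.7/5.2) * 10^(66.0/10) = 1.3015e+06
(1.7/5.2) * 10^(90.8/10) = 3.93048e+08
(0.9/5.2) * 10^(75.9/10) = 6.73347e+06
Sum = 8.09542e+07 + 1.3015e+06 + 3.93048e+08 + 6.73347e+06 = 4.82037e+08
Leq = 10*log10(4.82037e+08) = 86.831 dB


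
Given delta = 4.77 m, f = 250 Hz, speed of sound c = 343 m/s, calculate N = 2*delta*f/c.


N = 2*delta*f/c = 2*delta/lambda, where lambda = c/f
lambda = 343 / 250 = 1.372 m
N = 2 * 4.77 / 1.372 = 6.9534


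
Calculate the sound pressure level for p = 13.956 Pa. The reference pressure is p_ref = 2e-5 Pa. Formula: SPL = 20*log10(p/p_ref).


p / p_ref = 13.956 / 2e-5 = 697800
SPL = 20 * log10(697800) = 116.87 dB


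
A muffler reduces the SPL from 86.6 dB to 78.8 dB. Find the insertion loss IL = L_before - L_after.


Insertion loss = SPL without muffler - SPL with muffler
IL = 86.6 - 78.8 = 7.8 dB


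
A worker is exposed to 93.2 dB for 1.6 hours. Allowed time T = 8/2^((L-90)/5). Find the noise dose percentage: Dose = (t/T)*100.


T_allowed = 8 / 2^((93.2 - 90)/5) = 5.1337 hr
Dose = 1.6 / 5.1337 * 100 = 31.167 %


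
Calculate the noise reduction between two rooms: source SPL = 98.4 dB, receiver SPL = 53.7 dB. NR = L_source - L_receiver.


NR = L_source - L_receiver (difference between source and receiving room levels)
NR = 98.4 - 53.7 = 44.7 dB


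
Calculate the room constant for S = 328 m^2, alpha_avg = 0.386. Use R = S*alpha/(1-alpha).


R = 328 * 0.386 / (1 - 0.386) = 206.2 m^2


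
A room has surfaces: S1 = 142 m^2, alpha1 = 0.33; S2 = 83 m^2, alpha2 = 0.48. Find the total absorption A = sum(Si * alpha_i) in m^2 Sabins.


142 * 0.33 = 46.86
83 * 0.48 = 39.84
A_total = 46.86 + 39.84 = 86.7 m^2


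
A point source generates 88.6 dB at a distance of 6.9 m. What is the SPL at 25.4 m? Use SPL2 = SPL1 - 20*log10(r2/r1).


r2/r1 = 25.4/6.9 = 3.68116
Correction = 20*log10(3.68116) = 11.3197 dB
SPL2 = 88.6 - 11.3197 = 77.28 dB


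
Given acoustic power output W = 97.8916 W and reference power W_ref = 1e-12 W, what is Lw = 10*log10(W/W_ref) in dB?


W / W_ref = 97.8916 / 1e-12 = 9.78916e+13
Lw = 10 * log10(9.78916e+13) = 139.91 dB


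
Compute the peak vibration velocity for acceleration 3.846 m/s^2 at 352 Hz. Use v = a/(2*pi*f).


omega = 2*pi*f = 2*pi*352 = 2211.68 rad/s
v = a / omega = 3.846 / 2211.68 = 0.0017389 m/s


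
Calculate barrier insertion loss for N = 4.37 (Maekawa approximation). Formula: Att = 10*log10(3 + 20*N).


3 + 20*N = 3 + 20*4.37 = 90.4
Att = 10*log10(90.4) = 19.562 dB


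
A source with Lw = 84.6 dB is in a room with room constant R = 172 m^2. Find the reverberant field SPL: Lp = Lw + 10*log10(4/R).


4/R = 4/172 = 0.0232558
Lp = 84.6 + 10*log10(0.0232558) = 68.265 dB


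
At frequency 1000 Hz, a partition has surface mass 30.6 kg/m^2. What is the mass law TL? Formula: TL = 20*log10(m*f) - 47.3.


m * f = 30.6 * 1000 = 30600
20*log10(30600) = 89.7144 dB
TL = 89.7144 - 47.3 = 42.414 dB


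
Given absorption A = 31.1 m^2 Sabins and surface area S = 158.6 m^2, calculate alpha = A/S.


Absorption coefficient = absorbed power / incident power
alpha = A / S = 31.1 / 158.6 = 0.19609


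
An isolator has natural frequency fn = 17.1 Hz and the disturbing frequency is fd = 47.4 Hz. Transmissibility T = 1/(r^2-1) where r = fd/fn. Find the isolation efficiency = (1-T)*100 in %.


r = 47.4 / 17.1 = 2.77193
r^2 - 1 = 2.77193^2 - 1 = 6.6836
T = 1/6.6836 = 0.14962
Efficiency = (1 - 0.14962)*100 = 85.038 %


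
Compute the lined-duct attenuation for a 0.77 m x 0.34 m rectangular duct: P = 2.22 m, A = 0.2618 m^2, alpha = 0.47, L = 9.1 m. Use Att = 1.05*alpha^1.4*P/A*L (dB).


alpha^1.4 = 0.47^1.4 = 0.347486
Attenuation rate = 1.05 * alpha^1.4 * P / A
= 1.05 * 0.347486 * 2.22 / 0.2618 = 3.09393 dB/m
Total Att = 3.09393 * 9.1 = 28.155 dB


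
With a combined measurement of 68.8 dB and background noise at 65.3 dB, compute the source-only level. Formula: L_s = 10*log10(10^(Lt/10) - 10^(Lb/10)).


10^(68.8/10) = 7.58578e+06
10^(65.3/10) = 3.38844e+06
Difference = 7.58578e+06 - 3.38844e+06 = 4.19734e+06
L_source = 10*log10(4.19734e+06) = 66.23 dB


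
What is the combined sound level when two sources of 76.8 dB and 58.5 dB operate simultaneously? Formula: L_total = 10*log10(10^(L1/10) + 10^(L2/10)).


10^(76.8/10) = 4.7863e+07
10^(58.5/10) = 707946
Sum = 4.7863e+07 + 707946 = 4.85709e+07
L_total = 10*log10(4.85709e+07) = 76.864 dB


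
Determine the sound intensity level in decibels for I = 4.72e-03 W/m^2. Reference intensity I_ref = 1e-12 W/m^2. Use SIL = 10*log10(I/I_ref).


I / I_ref = 4.72e-03 / 1e-12 = 4.72e+09
SIL = 10 * log10(4.72e+09) = 96.739 dB


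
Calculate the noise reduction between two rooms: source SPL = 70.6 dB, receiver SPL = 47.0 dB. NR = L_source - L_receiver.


NR = L_source - L_receiver (difference between source and receiving room levels)
NR = 70.6 - 47.0 = 23.6 dB


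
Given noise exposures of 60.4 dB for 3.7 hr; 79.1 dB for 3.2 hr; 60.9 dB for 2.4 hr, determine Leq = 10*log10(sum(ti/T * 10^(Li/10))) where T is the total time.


T_total = 3.7 + 3.2 + 2.4 = 9.3 hr
(3.7/9.3) * 10^(60.4/10) = 436233
(3.2/9.3) * 10^(79.1/10) = 2.79684e+07
(2.4/9.3) * 10^(60.9/10) = 317489
Sum = 436233 + 2.79684e+07 + 317489 = 2.87221e+07
Leq = 10*log10(2.87221e+07) = 74.582 dB


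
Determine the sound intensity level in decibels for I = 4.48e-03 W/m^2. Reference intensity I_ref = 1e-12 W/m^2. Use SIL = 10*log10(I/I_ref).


I / I_ref = 4.48e-03 / 1e-12 = 4.48e+09
SIL = 10 * log10(4.48e+09) = 96.513 dB


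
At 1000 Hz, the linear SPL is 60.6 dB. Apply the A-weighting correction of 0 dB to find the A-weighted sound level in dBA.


A-weighting table: 1000 Hz -> 0 dB correction
SPL_A = SPL + correction = 60.6 + (0) = 60.6 dBA


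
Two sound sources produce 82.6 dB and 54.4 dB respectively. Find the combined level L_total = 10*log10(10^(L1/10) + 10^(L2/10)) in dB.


10^(82.6/10) = 1.8197e+08
10^(54.4/10) = 275423
Sum = 1.8197e+08 + 275423 = 1.82245e+08
L_total = 10*log10(1.82245e+08) = 82.607 dB


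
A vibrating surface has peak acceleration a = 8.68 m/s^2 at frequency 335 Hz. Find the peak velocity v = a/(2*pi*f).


omega = 2*pi*f = 2*pi*335 = 2104.87 rad/s
v = a / omega = 8.68 / 2104.87 = 0.0041238 m/s


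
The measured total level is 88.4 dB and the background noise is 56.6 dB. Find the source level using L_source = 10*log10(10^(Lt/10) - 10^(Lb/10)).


10^(88.4/10) = 6.91831e+08
10^(56.6/10) = 457088
Difference = 6.91831e+08 - 457088 = 6.91374e+08
L_source = 10*log10(6.91374e+08) = 88.397 dB


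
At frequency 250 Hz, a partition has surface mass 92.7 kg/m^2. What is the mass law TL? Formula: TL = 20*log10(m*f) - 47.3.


m * f = 92.7 * 250 = 23175
20*log10(23175) = 87.3004 dB
TL = 87.3004 - 47.3 = 40 dB


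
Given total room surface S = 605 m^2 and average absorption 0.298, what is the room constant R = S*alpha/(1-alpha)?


R = 605 * 0.298 / (1 - 0.298) = 256.82 m^2


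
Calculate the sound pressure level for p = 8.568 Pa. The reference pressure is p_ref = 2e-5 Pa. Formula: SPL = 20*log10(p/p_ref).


p / p_ref = 8.568 / 2e-5 = 428400
SPL = 20 * log10(428400) = 112.64 dB


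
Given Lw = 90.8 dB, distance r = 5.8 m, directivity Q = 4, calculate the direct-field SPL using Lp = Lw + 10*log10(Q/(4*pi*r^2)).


4*pi*r^2 = 4*pi*5.8^2 = 422.733 m^2
Q / (4*pi*r^2) = 4 / 422.733 = 0.00946224
Lp = 90.8 + 10*log10(0.00946224) = 70.56 dB


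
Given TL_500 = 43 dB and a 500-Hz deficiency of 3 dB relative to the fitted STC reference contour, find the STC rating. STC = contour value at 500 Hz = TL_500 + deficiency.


By ASTM E413, STC = value of the fitted reference contour at 500 Hz.
Contour value at 500 Hz = TL_500 + deficiency = 43 + 3 = 46
STC = 46


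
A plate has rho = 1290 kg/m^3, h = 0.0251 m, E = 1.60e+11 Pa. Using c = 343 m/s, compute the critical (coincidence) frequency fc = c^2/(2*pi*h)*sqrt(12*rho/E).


12*rho/E = 12*1290/1.60e+11 = 9.675e-08
sqrt(12*rho/E) = sqrt(9.675e-08) = 0.000311047
c^2/(2*pi*h) = 343^2/(2*pi*0.0251) = 745993
fc = 745993 * 0.000311047 = 232.04 Hz


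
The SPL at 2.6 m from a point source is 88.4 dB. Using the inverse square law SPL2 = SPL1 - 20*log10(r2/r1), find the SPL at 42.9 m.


r2/r1 = 42.9/2.6 = 16.5
Correction = 20*log10(16.5) = 24.3497 dB
SPL2 = 88.4 - 24.3497 = 64.05 dB


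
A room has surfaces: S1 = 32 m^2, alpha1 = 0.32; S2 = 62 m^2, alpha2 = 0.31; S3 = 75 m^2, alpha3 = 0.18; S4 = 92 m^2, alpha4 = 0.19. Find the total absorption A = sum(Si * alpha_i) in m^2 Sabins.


32 * 0.32 = 10.24
62 * 0.31 = 19.22
75 * 0.18 = 13.5
92 * 0.19 = 17.48
A_total = 10.24 + 19.22 + 13.5 + 17.48 = 60.44 m^2


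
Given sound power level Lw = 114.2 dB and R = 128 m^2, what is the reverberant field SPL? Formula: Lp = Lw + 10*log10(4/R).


4/R = 4/128 = 0.03125
Lp = 114.2 + 10*log10(0.03125) = 99.149 dB


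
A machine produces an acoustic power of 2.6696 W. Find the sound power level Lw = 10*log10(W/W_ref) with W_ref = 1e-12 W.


W / W_ref = 2.6696 / 1e-12 = 2.6696e+12
Lw = 10 * log10(2.6696e+12) = 124.26 dB


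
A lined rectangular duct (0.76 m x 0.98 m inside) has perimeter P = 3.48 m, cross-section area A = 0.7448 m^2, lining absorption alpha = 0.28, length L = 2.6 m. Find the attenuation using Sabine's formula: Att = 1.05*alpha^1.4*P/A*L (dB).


alpha^1.4 = 0.28^1.4 = 0.168276
Attenuation rate = 1.05 * alpha^1.4 * P / A
= 1.05 * 0.168276 * 3.48 / 0.7448 = 0.825565 dB/m
Total Att = 0.825565 * 2.6 = 2.1465 dB


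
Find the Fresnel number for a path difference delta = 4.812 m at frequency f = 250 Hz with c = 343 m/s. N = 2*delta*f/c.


N = 2*delta*f/c = 2*delta/lambda, where lambda = c/f
lambda = 343 / 250 = 1.372 m
N = 2 * 4.812 / 1.372 = 7.0146


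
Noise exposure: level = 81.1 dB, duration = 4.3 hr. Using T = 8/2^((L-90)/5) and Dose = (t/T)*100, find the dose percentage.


T_allowed = 8 / 2^((81.1 - 90)/5) = 27.4741 hr
Dose = 4.3 / 27.4741 * 100 = 15.651 %


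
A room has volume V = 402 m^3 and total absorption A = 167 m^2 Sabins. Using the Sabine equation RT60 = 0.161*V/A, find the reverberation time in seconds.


RT60 = 0.161 * 402 / 167 = 0.38756 s


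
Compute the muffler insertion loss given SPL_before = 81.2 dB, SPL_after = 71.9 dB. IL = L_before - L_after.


Insertion loss = SPL without muffler - SPL with muffler
IL = 81.2 - 71.9 = 9.3 dB
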